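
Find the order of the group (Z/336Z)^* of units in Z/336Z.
(Z/336Z)^* consists of the classes a with gcd(a, 336) = 1, so its order is φ(336). φ is multiplicative, with φ(p^e) = p^e − p^(e−1). Factorise 336 = 2^4 · 3 · 7. Then
  φ(336) = (2^4 − 2^3) · (3 − 1) · (7 − 1) = 8 · 2 · 6 = 96.
Thus |(Z/336Z)^*| = 96.

Final answer: |(Z/336Z)^*| = 96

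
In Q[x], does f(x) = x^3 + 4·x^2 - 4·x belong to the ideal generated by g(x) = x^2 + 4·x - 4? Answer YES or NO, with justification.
YES

In Q[x] the ideal (g) consists of all multiples of g, so f ∈ (g) iff g | f, i.e. iff the remainder of f on division by g is 0. Divide f by g (g is monic, so eliminate the leading term of the running remainder at each step):
  leading term x^3: subtract (x)·g(x) = x^3 + 4·x^2 - 4·x, leaving 0
The remainder is 0, so f(x) = g(x) · h(x) with h(x) = x. Hence g | f, i.e. f ∈ (g).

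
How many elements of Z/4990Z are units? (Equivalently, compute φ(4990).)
An element a ∈ Z/4990Z is a unit iff gcd(a, 4990) = 1, so the number of units is φ(4990). φ is multiplicative, with φ(p^e) = p^e − p^(e−1). Factorise 4990 = 2 · 5 · 499. Then
  φ(4990) = (2 − 1) · (5 − 1) · (499 − 1) = 1 · 4 · 498 = 1992.

Final answer: Z/4990Z has φ(4990) = 1992 units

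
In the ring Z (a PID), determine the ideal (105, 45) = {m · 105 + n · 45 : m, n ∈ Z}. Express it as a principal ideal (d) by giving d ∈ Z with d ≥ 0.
In the PID Z, (a, b) is generated by gcd(a, b). Compute gcd(105, 45) with the extended Euclidean algorithm, tracking rows (r, s, t) with s·105 + t·45 = r:
  row A: (105, 1, 0)   [1·105 + 0·45 = 105]
  row B: (45, 0, 1)   [0·105 + 1·45 = 45]
  105 = 2·45 + 15   → row C = row A − 2·row B = (15, 1, −2)   [check: 1·105 − 2·45 = 15]
  45 = 3·15 + 0   → remainder 0, stop. gcd = 15 (last nonzero row C).
So gcd(105, 45) = 15, with Bézout identity 1·105 − 2·45 = 15. Containment (⊇): the Bézout identity exhibits 15 as an element of (105, 45), giving (15) ⊆ (105, 45). Containment (⊆): since 15 | 105 and 15 | 45 (105 = 15·7, 45 = 15·3), every Z-linear combination of 105 and 45 is divisible by 15, so (105, 45) ⊆ (15). Therefore (105, 45) = (15), d = 15.

Final answer: (105, 45) = (15); d = 15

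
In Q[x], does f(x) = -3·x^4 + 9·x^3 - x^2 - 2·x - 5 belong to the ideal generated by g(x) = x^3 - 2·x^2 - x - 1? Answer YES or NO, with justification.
In Q[x] the ideal (g) consists of all multiples of g, so f ∈ (g) iff g | f, i.e. iff the remainder of f on division by g is 0. Divide f by g (g is monic, so eliminate the leading term of the running remainder at each step):
  leading term -3·x^4: subtract (-3·x)·g(x) = -3·x^4 + 6·x^3 + 3·x^2 + 3·x, leaving 3·x^3 - 4·x^2 - 5·x - 5
  leading term 3·x^3: subtract (3)·g(x) = 3·x^3 - 6·x^2 - 3·x - 3, leaving 2·x^2 - 2·x - 2
The remainder r(x) = 2·x^2 - 2·x - 2 ≠ 0 (and deg r < deg g), so g ∤ f, i.e. f ∉ (g).

Final answer: NO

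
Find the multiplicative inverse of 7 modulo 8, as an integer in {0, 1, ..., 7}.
Apply the extended Euclidean algorithm to (8, 7), tracking rows (r, s, t) with s·8 + t·7 = r. Each division r_prev = q·r_cur + r_new produces the new row as (previous row) − q·(current row):
  row A: (8, 1, 0)   [1·8 + 0·7 = 8]
  row B: (7, 0, 1)   [0·8 + 1·7 = 7]
  8 = 1·7 + 1   → row C = row A − 1·row B = (1, 1, −1)   [check: 1·8 − 1·7 = 1]
  7 = 7·1 + 0   → remainder 0, stop. gcd = 1 (last nonzero row C).
The gcd is 1, so 7 is invertible mod 8. The last nonzero row gives 1·8 − 1·7 = 1, so t = −1. So 7^(−1) ≡ −1 ≡ 7 (mod 8). Verify: 7 · 7 = 49 ≡ 1 (mod 8). ✓

Final answer: 7^(−1) ≡ 7 (mod 8)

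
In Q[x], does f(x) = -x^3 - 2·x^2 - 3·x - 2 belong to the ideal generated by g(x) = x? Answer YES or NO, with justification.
In Q[x] the ideal (g) consists of all multiples of g, so f ∈ (g) iff g | f, i.e. iff the remainder of f on division by g is 0. Divide f by g (g is monic, so eliminate the leading term of the running remainder at each step):
  leading term -x^3: subtract (-x^2)·g(x) = -x^3, leaving -2·x^2 - 3·x - 2
  leading term -2·x^2: subtract (-2·x)·g(x) = -2·x^2, leaving -3·x - 2
  leading term -3·x: subtract (-3)·g(x) = -3·x, leaving -2
The remainder r(x) = -2 ≠ 0 (and deg r < deg g), so g ∤ f, i.e. f ∉ (g).

Final answer: NO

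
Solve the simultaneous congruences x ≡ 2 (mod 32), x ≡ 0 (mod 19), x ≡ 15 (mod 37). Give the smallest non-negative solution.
The moduli 32, 19, 37 are pairwise coprime, so by the CRT there is a unique solution mod 32·19·37 = 22496.
Solve by successive substitution. Start with x ≡ 2 (mod 32).
  Combine with x ≡ 0 (mod 19): write x = 2 + 32·t and require 2 + 32·t ≡ 0 (mod 19), i.e. 32·t ≡ 0 − 2 ≡ 17 (mod 19). Since 32^(−1) ≡ 3 (mod 19) (32 ≡ 13 (mod 19)), t ≡ 3·17 ≡ 13 (mod 19). So x ≡ 2 + 32·13 = 418 (mod 608).
  Combine with x ≡ 15 (mod 37): write x = 418 + 608·t and require 418 + 608·t ≡ 15 (mod 37), i.e. 608·t ≡ 15 − 418 ≡ 4 (mod 37). Since 608^(−1) ≡ 7 (mod 37) (608 ≡ 16 (mod 37)), t ≡ 7·4 ≡ 28 (mod 37). So x ≡ 418 + 608·28 = 17442 (mod 22496).
Unique solution in [0, 22496): x = 17442.

Final answer: x ≡ 17442 (mod 22496); the representative in [0, 22496) is 17442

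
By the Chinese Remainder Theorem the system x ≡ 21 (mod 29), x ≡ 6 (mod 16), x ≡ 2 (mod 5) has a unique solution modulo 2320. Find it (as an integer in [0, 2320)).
The moduli 29, 16, 5 are pairwise coprime, so by the CRT there is a unique solution mod 29·16·5 = 2320.
Solve by successive substitution. Start with x ≡ 21 (mod 29).
  Combine with x ≡ 6 (mod 16): write x = 21 + 29·t and require 21 + 29·t ≡ 6 (mod 16), i.e. 29·t ≡ 6 − 21 ≡ 1 (mod 16). Since 29^(−1) ≡ 5 (mod 16) (29 ≡ 13 (mod 16)), t ≡ 5·1 ≡ 5 (mod 16). So x ≡ 21 + 29·5 = 166 (mod 464).
  Combine with x ≡ 2 (mod 5): write x = 166 + 464·t and require 166 + 464·t ≡ 2 (mod 5), i.e. 464·t ≡ 2 − 166 ≡ 1 (mod 5). Since 464^(−1) ≡ 4 (mod 5) (464 ≡ 4 (mod 5)), t ≡ 4·1 ≡ 4 (mod 5). So x ≡ 166 + 464·4 = 2022 (mod 2320).
Unique solution in [0, 2320): x = 2022.

Final answer: x ≡ 2022 (mod 2320); the representative in [0, 2320) is 2022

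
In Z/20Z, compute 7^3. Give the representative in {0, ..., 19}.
Use repeated squaring. Binary(3) = 11. Walk through the bits of the exponent 3 left-to-right: at each bit after the leading one, square the running value, then multiply by 7 if the bit is 1 (always reducing mod 20):
  bit 1 = 1 (leading): start with 7.
  bit 2 = 1: square 7^2 = 49 ≡ 9; bit is 1, so multiply 9·7 = 63 ≡ 3 (mod 20).
Final value: 7^3 ≡ 3 (mod 20).

Final answer: 3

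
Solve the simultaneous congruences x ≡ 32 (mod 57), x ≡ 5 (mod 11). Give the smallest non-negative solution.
The moduli 57, 11 are pairwise coprime, so by the CRT there is a unique solution mod 57·11 = 627.
Solve by successive substitution. Start with x ≡ 32 (mod 57).
  Combine with x ≡ 5 (mod 11): write x = 32 + 57·t and require 32 + 57·t ≡ 5 (mod 11), i.e. 57·t ≡ 5 − 32 ≡ 6 (mod 11). Since 57^(−1) ≡ 6 (mod 11) (57 ≡ 2 (mod 11)), t ≡ 6·6 ≡ 3 (mod 11). So x ≡ 32 + 57·3 = 203 (mod 627).
Unique solution in [0, 627): x = 203.

Final answer: x ≡ 203 (mod 627); the representative in [0, 627) is 203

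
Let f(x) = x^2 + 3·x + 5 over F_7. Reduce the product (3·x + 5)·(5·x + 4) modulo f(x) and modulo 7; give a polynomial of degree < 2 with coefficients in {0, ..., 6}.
a · b ≡ 6·x + 1 (mod f(x))

Multiply as integer polynomials: a · b = 15·x^2 + 37·x + 20. Reducing coefficients mod 7: a · b ≡ x^2 + 2·x + 6. Now divide by f(x) = x^2 + 3·x + 5 in F_7[x], eliminating the leading term at each step:
  leading term x^2: subtract (1)·f(x) = x^2 + 3·x + 5, leaving 6·x + 1 (coefficients mod 7)
The degree is now < 2, so this is the remainder. Hence a · b ≡ 6·x + 1 in F_7[x]/(f).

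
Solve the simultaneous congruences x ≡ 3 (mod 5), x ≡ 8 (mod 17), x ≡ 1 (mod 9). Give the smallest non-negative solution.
The moduli 5, 17, 9 are pairwise coprime, so by the CRT there is a unique solution mod 5·17·9 = 765.
Solve by successive substitution. Start with x ≡ 3 (mod 5).
  Combine with x ≡ 8 (mod 17): write x = 3 + 5·t and require 3 + 5·t ≡ 8 (mod 17), i.e. 5·t ≡ 8 − 3 ≡ 5 (mod 17). Since 5^(−1) ≡ 7 (mod 17), t ≡ 7·5 ≡ 1 (mod 17). So x ≡ 3 + 5·1 = 8 (mod 85).
  Combine with x ≡ 1 (mod 9): write x = 8 + 85·t and require 8 + 85·t ≡ 1 (mod 9), i.e. 85·t ≡ 1 − 8 ≡ 2 (mod 9). Since 85^(−1) ≡ 7 (mod 9) (85 ≡ 4 (mod 9)), t ≡ 7·2 ≡ 5 (mod 9). So x ≡ 8 + 85·5 = 433 (mod 765).
Unique solution in [0, 765): x = 433.

Final answer: x ≡ 433 (mod 765); the representative in [0, 765) is 433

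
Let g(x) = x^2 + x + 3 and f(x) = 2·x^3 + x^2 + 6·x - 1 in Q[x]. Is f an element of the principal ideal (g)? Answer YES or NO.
NO

In Q[x] the ideal (g) consists of all multiples of g, so f ∈ (g) iff g | f, i.e. iff the remainder of f on division by g is 0. Divide f by g (g is monic, so eliminate the leading term of the running remainder at each step):
  leading term 2·x^3: subtract (2·x)·g(x) = 2·x^3 + 2·x^2 + 6·x, leaving -x^2 - 1
  leading term -x^2: subtract (-1)·g(x) = -x^2 - x - 3, leaving x + 2
The remainder r(x) = x + 2 ≠ 0 (and deg r < deg g), so g ∤ f, i.e. f ∉ (g).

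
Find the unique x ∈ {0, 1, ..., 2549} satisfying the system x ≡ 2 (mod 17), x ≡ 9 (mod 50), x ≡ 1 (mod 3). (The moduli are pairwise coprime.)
The moduli 17, 50, 3 are pairwise coprime, so by the CRT there is a unique solution mod 17·50·3 = 2550.
Solve by successive substitution. Start with x ≡ 2 (mod 17).
  Combine with x ≡ 9 (mod 50): write x = 2 + 17·t and require 2 + 17·t ≡ 9 (mod 50), i.e. 17·t ≡ 9 − 2 ≡ 7 (mod 50). Since 17^(−1) ≡ 3 (mod 50), t ≡ 3·7 ≡ 21 (mod 50). So x ≡ 2 + 17·21 = 359 (mod 850).
  Combine with x ≡ 1 (mod 3): write x = 359 + 850·t and require 359 + 850·t ≡ 1 (mod 3), i.e. 850·t ≡ 1 − 359 ≡ 2 (mod 3). Since 850^(−1) ≡ 1 (mod 3) (850 ≡ 1 (mod 3)), t ≡ 1·2 ≡ 2 (mod 3). So x ≡ 359 + 850·2 = 2059 (mod 2550).
Unique solution in [0, 2550): x = 2059.

Final answer: x ≡ 2059 (mod 2550); the representative in [0, 2550) is 2059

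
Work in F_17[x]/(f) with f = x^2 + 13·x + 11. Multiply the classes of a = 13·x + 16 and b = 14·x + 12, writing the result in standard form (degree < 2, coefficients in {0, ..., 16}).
a · b ≡ 3·x + 9 (mod f(x))

Multiply as integer polynomials: a · b = 182·x^2 + 380·x + 192. Reducing coefficients mod 17: a · b ≡ 12·x^2 + 6·x + 5. Now divide by f(x) = x^2 + 13·x + 11 in F_17[x], eliminating the leading term at each step:
  leading term 12·x^2: subtract (12)·f(x) = 12·x^2 + 3·x + 13, leaving 3·x + 9 (coefficients mod 17)
The degree is now < 2, so this is the remainder. Hence a · b ≡ 3·x + 9 in F_17[x]/(f).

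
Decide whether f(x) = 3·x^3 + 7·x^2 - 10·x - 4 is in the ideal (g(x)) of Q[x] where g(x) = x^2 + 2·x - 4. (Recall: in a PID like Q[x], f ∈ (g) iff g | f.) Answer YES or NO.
In Q[x] the ideal (g) consists of all multiples of g, so f ∈ (g) iff g | f, i.e. iff the remainder of f on division by g is 0. Divide f by g (g is monic, so eliminate the leading term of the running remainder at each step):
  leading term 3·x^3: subtract (3·x)·g(x) = 3·x^3 + 6·x^2 - 12·x, leaving x^2 + 2·x - 4
  leading term x^2: subtract (1)·g(x) = x^2 + 2·x - 4, leaving 0
The remainder is 0, so f(x) = g(x) · h(x) with h(x) = 3·x + 1. Hence g | f, i.e. f ∈ (g).

Final answer: YES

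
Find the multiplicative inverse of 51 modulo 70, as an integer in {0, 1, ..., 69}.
51^(−1) ≡ 11 (mod 70)

Apply the extended Euclidean algorithm to (70, 51), tracking rows (r, s, t) with s·70 + t·51 = r. Each division r_prev = q·r_cur + r_new produces the new row as (previous row) − q·(current row):
  row A: (70, 1, 0)   [1·70 + 0·51 = 70]
  row B: (51, 0, 1)   [0·70 + 1·51 = 51]
  70 = 1·51 + 19   → row C = row A − 1·row B = (19, 1, −1)   [check: 1·70 − 1·51 = 19]
  51 = 2·19 + 13   → row D = row B − 2·row C = (13, −2, 3)   [check: −2·70 + 3·51 = 13]
  19 = 1·13 + 6   → row E = row C − 1·row D = (6, 3, −4)   [check: 3·70 − 4·51 = 6]
  13 = 2·6 + 1   → row F = row D − 2·row E = (1, −8, 11)   [check: −8·70 + 11·51 = 1]
  6 = 6·1 + 0   → remainder 0, stop. gcd = 1 (last nonzero row F).
The gcd is 1, so 51 is invertible mod 70. The last nonzero row gives −8·70 + 11·51 = 1, so t = 11. So 51^(−1) ≡ 11 (mod 70). Verify: 51 · 11 = 561 ≡ 1 (mod 70). ✓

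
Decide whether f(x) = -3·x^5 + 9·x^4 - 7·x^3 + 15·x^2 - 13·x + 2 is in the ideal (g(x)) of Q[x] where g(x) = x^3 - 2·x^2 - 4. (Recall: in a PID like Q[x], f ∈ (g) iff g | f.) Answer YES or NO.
NO

In Q[x] the ideal (g) consists of all multiples of g, so f ∈ (g) iff g | f, i.e. iff the remainder of f on division by g is 0. Divide f by g (g is monic, so eliminate the leading term of the running remainder at each step):
  leading term -3·x^5: subtract (-3·x^2)·g(x) = -3·x^5 + 6·x^4 + 12·x^2, leaving 3·x^4 - 7·x^3 + 3·x^2 - 13·x + 2
  leading term 3·x^4: subtract (3·x)·g(x) = 3·x^4 - 6·x^3 - 12·x, leaving -x^3 + 3·x^2 - x + 2
  leading term -x^3: subtract (-1)·g(x) = -x^3 + 2·x^2 + 4, leaving x^2 - x - 2
The remainder r(x) = x^2 - x - 2 ≠ 0 (and deg r < deg g), so g ∤ f, i.e. f ∉ (g).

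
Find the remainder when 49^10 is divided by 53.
24

Use repeated squaring. Binary(10) = 1010. Walk through the bits of the exponent 10 left-to-right: at each bit after the leading one, square the running value, then multiply by 49 if the bit is 1 (always reducing mod 53):
  bit 1 = 1 (leading): start with 49.
  bit 2 = 0: square 49^2 = 2401 ≡ 16 (mod 53).
  bit 3 = 1: square 16^2 = 256 ≡ 44; bit is 1, so multiply 44·49 = 2156 ≡ 36 (mod 53).
  bit 4 = 0: square 36^2 = 1296 ≡ 24 (mod 53).
Final value: 49^10 ≡ 24 (mod 53).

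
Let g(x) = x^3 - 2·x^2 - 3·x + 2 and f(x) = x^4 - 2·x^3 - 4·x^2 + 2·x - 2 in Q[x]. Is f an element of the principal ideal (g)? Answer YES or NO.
In Q[x] the ideal (g) consists of all multiples of g, so f ∈ (g) iff g | f, i.e. iff the remainder of f on division by g is 0. Divide f by g (g is monic, so eliminate the leading term of the running remainder at each step):
  leading term x^4: subtract (x)·g(x) = x^4 - 2·x^3 - 3·x^2 + 2·x, leaving -x^2 - 2
The remainder r(x) = -x^2 - 2 ≠ 0 (and deg r < deg g), so g ∤ f, i.e. f ∉ (g).

Final answer: NO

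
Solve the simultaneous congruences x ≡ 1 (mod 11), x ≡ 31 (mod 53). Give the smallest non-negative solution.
x ≡ 243 (mod 583); the representative in [0, 583) is 243

The moduli 11, 53 are pairwise coprime, so by the CRT there is a unique solution mod 11·53 = 583.
Solve by successive substitution. Start with x ≡ 1 (mod 11).
  Combine with x ≡ 31 (mod 53): write x = 1 + 11·t and require 1 + 11·t ≡ 31 (mod 53), i.e. 11·t ≡ 31 − 1 ≡ 30 (mod 53). Since 11^(−1) ≡ 29 (mod 53), t ≡ 29·30 ≡ 22 (mod 53). So x ≡ 1 + 11·22 = 243 (mod 583).
Unique solution in [0, 583): x = 243.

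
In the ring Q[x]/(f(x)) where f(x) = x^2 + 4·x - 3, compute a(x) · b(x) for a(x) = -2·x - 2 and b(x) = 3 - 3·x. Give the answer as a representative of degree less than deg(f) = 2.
a · b ≡ 12 - 24·x (mod f(x))

First multiply in Q[x] without reducing: a · b = 6·x^2 - 6. Now divide by f(x) = x^2 + 4·x - 3, eliminating the leading term at each step:
  leading term 6·x^2: subtract (6)·f(x) = 6·x^2 + 24·x - 18, leaving 12 - 24·x
The degree is now < 2, so this is the remainder. Hence a · b ≡ 12 - 24·x in Q[x]/(f).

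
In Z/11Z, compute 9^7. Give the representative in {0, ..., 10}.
4

Use repeated squaring. Binary(7) = 111. Walk through the bits of the exponent 7 left-to-right: at each bit after the leading one, square the running value, then multiply by 9 if the bit is 1 (always reducing mod 11):
  bit 1 = 1 (leading): start with 9.
  bit 2 = 1: square 9^2 = 81 ≡ 4; bit is 1, so multiply 4·9 = 36 ≡ 3 (mod 11).
  bit 3 = 1: square 3^2 = 9; bit is 1, so multiply 9·9 = 81 ≡ 4 (mod 11).
Final value: 9^7 ≡ 4 (mod 11).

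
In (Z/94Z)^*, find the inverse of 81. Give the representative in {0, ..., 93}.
Apply the extended Euclidean algorithm to (94, 81), tracking rows (r, s, t) with s·94 + t·81 = r. Each division r_prev = q·r_cur + r_new produces the new row as (previous row) − q·(current row):
  row A: (94, 1, 0)   [1·94 + 0·81 = 94]
  row B: (81, 0, 1)   [0·94 + 1·81 = 81]
  94 = 1·81 + 13   → row C = row A − 1·row B = (13, 1, −1)   [check: 1·94 − 1·81 = 13]
  81 = 6·13 + 3   → row D = row B − 6·row C = (3, −6, 7)   [check: −6·94 + 7·81 = 3]
  13 = 4·3 + 1   → row E = row C − 4·row D = (1, 25, −29)   [check: 25·94 − 29·81 = 1]
  3 = 3·1 + 0   → remainder 0, stop. gcd = 1 (last nonzero row E).
The gcd is 1, so 81 is invertible mod 94. The last nonzero row gives 25·94 − 29·81 = 1, so t = −29. So 81^(−1) ≡ −29 ≡ 65 (mod 94). Verify: 81 · 65 = 5265 ≡ 1 (mod 94). ✓

Final answer: 81^(−1) ≡ 65 (mod 94)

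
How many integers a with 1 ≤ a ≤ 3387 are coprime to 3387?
The number of a ∈ {1, ..., 3387} with gcd(a, 3387) = 1 is by definition Euler's totient φ(3387). φ is multiplicative, with φ(p^e) = p^e − p^(e−1). Factorise 3387 = 3 · 1129. Then
  φ(3387) = (3 − 1) · (1129 − 1) = 2 · 1128 = 2256.
So there are 2256 such integers.

Final answer: 2256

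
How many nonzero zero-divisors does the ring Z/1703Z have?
Z/1703Z has 142 nonzero zero-divisors

In Z/1703Z each nonzero element is either a unit (gcd with 1703 is 1) or a zero-divisor (gcd > 1). The number of units is φ(1703): factorise 1703 = 13 · 131, so φ(1703) = (13 − 1) · (131 − 1) = 12 · 130 = 1560. The nonzero elements number 1703 − 1 = 1702. Hence the nonzero zero-divisors number 1702 − 1560 = 142.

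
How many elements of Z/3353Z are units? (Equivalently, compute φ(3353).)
An element a ∈ Z/3353Z is a unit iff gcd(a, 3353) = 1, so the number of units is φ(3353). φ is multiplicative, with φ(p^e) = p^e − p^(e−1). Factorise 3353 = 7 · 479. Then
  φ(3353) = (7 − 1) · (479 − 1) = 6 · 478 = 2868.

Final answer: Z/3353Z has φ(3353) = 2868 units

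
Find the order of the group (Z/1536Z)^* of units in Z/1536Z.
(Z/1536Z)^* consists of the classes a with gcd(a, 1536) = 1, so its order is φ(1536). φ is multiplicative, with φ(p^e) = p^e − p^(e−1). Factorise 1536 = 2^9 · 3. Then
  φ(1536) = (2^9 − 2^8) · (3 − 1) = 256 · 2 = 512.
Thus |(Z/1536Z)^*| = 512.

Final answer: |(Z/1536Z)^*| = 512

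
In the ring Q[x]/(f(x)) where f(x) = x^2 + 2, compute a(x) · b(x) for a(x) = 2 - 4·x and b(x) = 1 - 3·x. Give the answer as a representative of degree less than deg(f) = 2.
First multiply in Q[x] without reducing: a · b = 12·x^2 - 10·x + 2. Now divide by f(x) = x^2 + 2, eliminating the leading term at each step:
  leading term 12·x^2: subtract (12)·f(x) = 12·x^2 + 24, leaving -10·x - 22
The degree is now < 2, so this is the remainder. Hence a · b ≡ -10·x - 22 in Q[x]/(f).

Final answer: a · b ≡ -10·x - 22 (mod f(x))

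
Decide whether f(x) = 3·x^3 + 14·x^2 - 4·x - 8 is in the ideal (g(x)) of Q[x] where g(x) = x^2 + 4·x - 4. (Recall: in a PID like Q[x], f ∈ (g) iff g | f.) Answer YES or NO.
In Q[x] the ideal (g) consists of all multiples of g, so f ∈ (g) iff g | f, i.e. iff the remainder of f on division by g is 0. Divide f by g (g is monic, so eliminate the leading term of the running remainder at each step):
  leading term 3·x^3: subtract (3·x)·g(x) = 3·x^3 + 12·x^2 - 12·x, leaving 2·x^2 + 8·x - 8
  leading term 2·x^2: subtract (2)·g(x) = 2·x^2 + 8·x - 8, leaving 0
The remainder is 0, so f(x) = g(x) · h(x) with h(x) = 3·x + 2. Hence g | f, i.e. f ∈ (g).

Final answer: YES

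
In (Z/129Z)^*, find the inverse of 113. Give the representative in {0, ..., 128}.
113^(−1) ≡ 8 (mod 129)

Apply the extended Euclidean algorithm to (129, 113), tracking rows (r, s, t) with s·129 + t·113 = r. Each division r_prev = q·r_cur + r_new produces the new row as (previous row) − q·(current row):
  row A: (129, 1, 0)   [1·129 + 0·113 = 129]
  row B: (113, 0, 1)   [0·129 + 1·113 = 113]
  129 = 1·113 + 16   → row C = row A − 1·row B = (16, 1, −1)   [check: 1·129 − 1·113 = 16]
  113 = 7·16 + 1   → row D = row B − 7·row C = (1, −7, 8)   [check: −7·129 + 8·113 = 1]
  16 = 16·1 + 0   → remainder 0, stop. gcd = 1 (last nonzero row D).
The gcd is 1, so 113 is invertible mod 129. The last nonzero row gives −7·129 + 8·113 = 1, so t = 8. So 113^(−1) ≡ 8 (mod 129). Verify: 113 · 8 = 904 ≡ 1 (mod 129). ✓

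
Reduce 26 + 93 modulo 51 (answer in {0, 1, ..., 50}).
Reduce the summands first: 93 ≡ 42 (mod 51), so 26 + 93 ≡ 26 + 42 (mod 51). 26 + 42 = 68; 68 = 1·51 + 17, so (26 + 93) mod 51 = 17.

Final answer: 17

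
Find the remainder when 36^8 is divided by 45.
Use repeated squaring. Binary(8) = 1000. Walk through the bits of the exponent 8 left-to-right: at each bit after the leading one, square the running value, then multiply by 36 if the bit is 1 (always reducing mod 45):
  bit 1 = 1 (leading): start with 36.
  bit 2 = 0: square 36^2 = 1296 ≡ 36 (mod 45).
  bit 3 = 0: square 36^2 = 1296 ≡ 36 (mod 45).
  bit 4 = 0: square 36^2 = 1296 ≡ 36 (mod 45).
Final value: 36^8 ≡ 36 (mod 45).

Final answer: 36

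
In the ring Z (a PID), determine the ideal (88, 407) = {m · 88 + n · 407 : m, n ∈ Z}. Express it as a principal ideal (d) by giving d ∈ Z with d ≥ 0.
In the PID Z, (a, b) is generated by gcd(a, b). Compute gcd(407, 88) with the extended Euclidean algorithm, tracking rows (r, s, t) with s·407 + t·88 = r:
  row A: (407, 1, 0)   [1·407 + 0·88 = 407]
  row B: (88, 0, 1)   [0·407 + 1·88 = 88]
  407 = 4·88 + 55   → row C = row A − 4·row B = (55, 1, −4)   [check: 1·407 − 4·88 = 55]
  88 = 1·55 + 33   → row D = row B − 1·row C = (33, −1, 5)   [check: −1·407 + 5·88 = 33]
  55 = 1·33 + 22   → row E = row C − 1·row D = (22, 2, −9)   [check: 2·407 − 9·88 = 22]
  33 = 1·22 + 11   → row F = row D − 1·row E = (11, −3, 14)   [check: −3·407 + 14·88 = 11]
  22 = 2·11 + 0   → remainder 0, stop. gcd = 11 (last nonzero row F).
So gcd(88, 407) = 11, with Bézout identity −3·407 + 14·88 = 11. Containment (⊇): the Bézout identity exhibits 11 as an element of (88, 407), giving (11) ⊆ (88, 407). Containment (⊆): since 11 | 88 and 11 | 407 (88 = 11·8, 407 = 11·37), every Z-linear combination of 88 and 407 is divisible by 11, so (88, 407) ⊆ (11). Therefore (88, 407) = (11), d = 11.

Final answer: (88, 407) = (11); d = 11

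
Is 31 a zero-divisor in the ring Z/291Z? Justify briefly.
gcd(31, 291) = 1, so 31 is a unit in Z/291Z (it has a multiplicative inverse). A unit cannot be a zero-divisor: if 31·b ≡ 0 then multiplying both sides by 31^(−1) gives b ≡ 0. So 31 is not a zero-divisor.

Final answer: NO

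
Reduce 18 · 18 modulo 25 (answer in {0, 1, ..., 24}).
Both factors are already reduced mod 25. 18 · 18 = 324. Dividing by 25: 324 = 12·25 + 24. So (18 · 18) mod 25 = 24.

Final answer: 24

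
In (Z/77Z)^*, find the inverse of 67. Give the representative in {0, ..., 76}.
67^(−1) ≡ 23 (mod 77)

Apply the extended Euclidean algorithm to (77, 67), tracking rows (r, s, t) with s·77 + t·67 = r. Each division r_prev = q·r_cur + r_new produces the new row as (previous row) − q·(current row):
  row A: (77, 1, 0)   [1·77 + 0·67 = 77]
  row B: (67, 0, 1)   [0·77 + 1·67 = 67]
  77 = 1·67 + 10   → row C = row A − 1·row B = (10, 1, −1)   [check: 1·77 − 1·67 = 10]
  67 = 6·10 + 7   → row D = row B − 6·row C = (7, −6, 7)   [check: −6·77 + 7·67 = 7]
  10 = 1·7 + 3   → row E = row C − 1·row D = (3, 7, −8)   [check: 7·77 − 8·67 = 3]
  7 = 2·3 + 1   → row F = row D − 2·row E = (1, −20, 23)   [check: −20·77 + 23·67 = 1]
  3 = 3·1 + 0   → remainder 0, stop. gcd = 1 (last nonzero row F).
The gcd is 1, so 67 is invertible mod 77. The last nonzero row gives −20·77 + 23·67 = 1, so t = 23. So 67^(−1) ≡ 23 (mod 77). Verify: 67 · 23 = 1541 ≡ 1 (mod 77). ✓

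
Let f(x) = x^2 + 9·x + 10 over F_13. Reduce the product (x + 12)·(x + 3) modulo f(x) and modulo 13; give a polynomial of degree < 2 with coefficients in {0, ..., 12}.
a · b ≡ 6·x (mod f(x))

Multiply as integer polynomials: a · b = x^2 + 15·x + 36. Reducing coefficients mod 13: a · b ≡ x^2 + 2·x + 10. Now divide by f(x) = x^2 + 9·x + 10 in F_13[x], eliminating the leading term at each step:
  leading term x^2: subtract (1)·f(x) = x^2 + 9·x + 10, leaving 6·x (coefficients mod 13)
The degree is now < 2, so this is the remainder. Hence a · b ≡ 6·x in F_13[x]/(f).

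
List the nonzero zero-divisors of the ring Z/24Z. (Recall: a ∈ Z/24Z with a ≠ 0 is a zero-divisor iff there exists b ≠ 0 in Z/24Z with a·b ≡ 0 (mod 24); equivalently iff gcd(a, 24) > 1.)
An element a ∈ Z/24Z (with a ≠ 0) is a zero-divisor iff gcd(a, 24) > 1 (because a is a unit precisely when gcd(a, n) = 1, and in Z/nZ every nonzero, non-unit element is a zero-divisor). Scan a = 1, ..., 23 and keep those with gcd(a, 24) > 1:
  gcd(2, 24) = 2, gcd(3, 24) = 3, gcd(4, 24) = 4, gcd(6, 24) = 6, gcd(8, 24) = 8, gcd(9, 24) = 3, gcd(10, 24) = 2, gcd(12, 24) = 12, gcd(14, 24) = 2, gcd(15, 24) = 3, gcd(16, 24) = 8, gcd(18, 24) = 6, gcd(20, 24) = 4, gcd(21, 24) = 3, gcd(22, 24) = 2.
All other a ∈ {1, ..., 23} have gcd(a, 24) = 1 and are units. So the nonzero zero-divisors are exactly the 15 values of a appearing in this scan.

Final answer: nonzero zero-divisors of Z/24Z = {2, 3, 4, 6, 8, 9, 10, 12, 14, 15, 16, 18, 20, 21, 22}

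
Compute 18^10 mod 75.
24

Use repeated squaring. Binary(10) = 1010. Walk through the bits of the exponent 10 left-to-right: at each bit after the leading one, square the running value, then multiply by 18 if the bit is 1 (always reducing mod 75):
  bit 1 = 1 (leading): start with 18.
  bit 2 = 0: square 18^2 = 324 ≡ 24 (mod 75).
  bit 3 = 1: square 24^2 = 576 ≡ 51; bit is 1, so multiply 51·18 = 918 ≡ 18 (mod 75).
  bit 4 = 0: square 18^2 = 324 ≡ 24 (mod 75).
Final value: 18^10 ≡ 24 (mod 75).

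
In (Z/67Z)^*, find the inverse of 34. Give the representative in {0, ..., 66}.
34^(−1) ≡ 2 (mod 67)

Apply the extended Euclidean algorithm to (67, 34), tracking rows (r, s, t) with s·67 + t·34 = r. Each division r_prev = q·r_cur + r_new produces the new row as (previous row) − q·(current row):
  row A: (67, 1, 0)   [1·67 + 0·34 = 67]
  row B: (34, 0, 1)   [0·67 + 1·34 = 34]
  67 = 1·34 + 33   → row C = row A − 1·row B = (33, 1, −1)   [check: 1·67 − 1·34 = 33]
  34 = 1·33 + 1   → row D = row B − 1·row C = (1, −1, 2)   [check: −1·67 + 2·34 = 1]
  33 = 33·1 + 0   → remainder 0, stop. gcd = 1 (last nonzero row D).
The gcd is 1, so 34 is invertible mod 67. The last nonzero row gives −1·67 + 2·34 = 1, so t = 2. So 34^(−1) ≡ 2 (mod 67). Verify: 34 · 2 = 68 ≡ 1 (mod 67). ✓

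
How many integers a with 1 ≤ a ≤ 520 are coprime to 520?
The number of a ∈ {1, ..., 520} with gcd(a, 520) = 1 is by definition Euler's totient φ(520). φ is multiplicative, with φ(p^e) = p^e − p^(e−1). Factorise 520 = 2^3 · 5 · 13. Then
  φ(520) = (2^3 − 2^2) · (5 − 1) · (13 − 1) = 4 · 4 · 12 = 192.
So there are 192 such integers.

Final answer: 192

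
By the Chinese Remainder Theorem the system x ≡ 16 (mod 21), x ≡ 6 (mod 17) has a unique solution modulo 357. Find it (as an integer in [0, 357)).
x ≡ 142 (mod 357); the representative in [0, 357) is 142

The moduli 21, 17 are pairwise coprime, so by the CRT there is a unique solution mod 21·17 = 357.
Solve by successive substitution. Start with x ≡ 16 (mod 21).
  Combine with x ≡ 6 (mod 17): write x = 16 + 21·t and require 16 + 21·t ≡ 6 (mod 17), i.e. 21·t ≡ 6 − 16 ≡ 7 (mod 17). Since 21^(−1) ≡ 13 (mod 17) (21 ≡ 4 (mod 17)), t ≡ 13·7 ≡ 6 (mod 17). So x ≡ 16 + 21·6 = 142 (mod 357).
Unique solution in [0, 357): x = 142.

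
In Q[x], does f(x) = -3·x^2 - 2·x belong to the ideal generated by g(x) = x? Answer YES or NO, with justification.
In Q[x] the ideal (g) consists of all multiples of g, so f ∈ (g) iff g | f, i.e. iff the remainder of f on division by g is 0. Divide f by g (g is monic, so eliminate the leading term of the running remainder at each step):
  leading term -3·x^2: subtract (-3·x)·g(x) = -3·x^2, leaving -2·x
  leading term -2·x: subtract (-2)·g(x) = -2·x, leaving 0
The remainder is 0, so f(x) = g(x) · h(x) with h(x) = -3·x - 2. Hence g | f, i.e. f ∈ (g).

Final answer: YES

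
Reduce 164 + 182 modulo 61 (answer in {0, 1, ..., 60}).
Reduce the summands first: 164 ≡ 42, 182 ≡ 60 (mod 61), so 164 + 182 ≡ 42 + 60 (mod 61). 42 + 60 = 102; 102 = 1·61 + 41, so (164 + 182) mod 61 = 41.

Final answer: 41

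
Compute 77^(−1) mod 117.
77^(−1) ≡ 38 (mod 117)

Apply the extended Euclidean algorithm to (117, 77), tracking rows (r, s, t) with s·117 + t·77 = r. Each division r_prev = q·r_cur + r_new produces the new row as (previous row) − q·(current row):
  row A: (117, 1, 0)   [1·117 + 0·77 = 117]
  row B: (77, 0, 1)   [0·117 + 1·77 = 77]
  117 = 1·77 + 40   → row C = row A − 1·row B = (40, 1, −1)   [check: 1·117 − 1·77 = 40]
  77 = 1·40 + 37   → row D = row B − 1·row C = (37, −1, 2)   [check: −1·117 + 2·77 = 37]
  40 = 1·37 + 3   → row E = row C − 1·row D = (3, 2, −3)   [check: 2·117 − 3·77 = 3]
  37 = 12·3 + 1   → row F = row D − 12·row E = (1, −25, 38)   [check: −25·117 + 38·77 = 1]
  3 = 3·1 + 0   → remainder 0, stop. gcd = 1 (last nonzero row F).
The gcd is 1, so 77 is invertible mod 117. The last nonzero row gives −25·117 + 38·77 = 1, so t = 38. So 77^(−1) ≡ 38 (mod 117). Verify: 77 · 38 = 2926 ≡ 1 (mod 117). ✓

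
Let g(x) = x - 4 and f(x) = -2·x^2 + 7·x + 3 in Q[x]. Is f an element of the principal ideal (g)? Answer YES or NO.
NO

In Q[x] the ideal (g) consists of all multiples of g, so f ∈ (g) iff g | f, i.e. iff the remainder of f on division by g is 0. Divide f by g (g is monic, so eliminate the leading term of the running remainder at each step):
  leading term -2·x^2: subtract (-2·x)·g(x) = -2·x^2 + 8·x, leaving 3 - x
  leading term -x: subtract (-1)·g(x) = 4 - x, leaving -1
The remainder r(x) = -1 ≠ 0 (and deg r < deg g), so g ∤ f, i.e. f ∉ (g).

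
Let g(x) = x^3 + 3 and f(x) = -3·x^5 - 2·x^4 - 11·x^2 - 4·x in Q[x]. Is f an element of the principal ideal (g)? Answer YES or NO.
In Q[x] the ideal (g) consists of all multiples of g, so f ∈ (g) iff g | f, i.e. iff the remainder of f on division by g is 0. Divide f by g (g is monic, so eliminate the leading term of the running remainder at each step):
  leading term -3·x^5: subtract (-3·x^2)·g(x) = -3·x^5 - 9·x^2, leaving -2·x^4 - 2·x^2 - 4·x
  leading term -2·x^4: subtract (-2·x)·g(x) = -2·x^4 - 6·x, leaving -2·x^2 + 2·x
The remainder r(x) = -2·x^2 + 2·x ≠ 0 (and deg r < deg g), so g ∤ f, i.e. f ∉ (g).

Final answer: NO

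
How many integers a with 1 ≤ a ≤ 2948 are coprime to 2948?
The number of a ∈ {1, ..., 2948} with gcd(a, 2948) = 1 is by definition Euler's totient φ(2948). φ is multiplicative, with φ(p^e) = p^e − p^(e−1). Factorise 2948 = 2^2 · 11 · 67. Then
  φ(2948) = (2^2 − 2^1) · (11 − 1) · (67 − 1) = 2 · 10 · 66 = 1320.
So there are 1320 such integers.

Final answer: 1320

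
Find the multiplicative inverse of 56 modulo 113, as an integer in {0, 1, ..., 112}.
56^(−1) ≡ 111 (mod 113)

Apply the extended Euclidean algorithm to (113, 56), tracking rows (r, s, t) with s·113 + t·56 = r. Each division r_prev = q·r_cur + r_new produces the new row as (previous row) − q·(current row):
  row A: (113, 1, 0)   [1·113 + 0·56 = 113]
  row B: (56, 0, 1)   [0·113 + 1·56 = 56]
  113 = 2·56 + 1   → row C = row A − 2·row B = (1, 1, −2)   [check: 1·113 − 2·56 = 1]
  56 = 56·1 + 0   → remainder 0, stop. gcd = 1 (last nonzero row C).
The gcd is 1, so 56 is invertible mod 113. The last nonzero row gives 1·113 − 2·56 = 1, so t = −2. So 56^(−1) ≡ −2 ≡ 111 (mod 113). Verify: 56 · 111 = 6216 ≡ 1 (mod 113). ✓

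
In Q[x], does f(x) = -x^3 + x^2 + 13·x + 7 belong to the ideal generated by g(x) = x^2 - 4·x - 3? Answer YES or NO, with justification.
In Q[x] the ideal (g) consists of all multiples of g, so f ∈ (g) iff g | f, i.e. iff the remainder of f on division by g is 0. Divide f by g (g is monic, so eliminate the leading term of the running remainder at each step):
  leading term -x^3: subtract (-x)·g(x) = -x^3 + 4·x^2 + 3·x, leaving -3·x^2 + 10·x + 7
  leading term -3·x^2: subtract (-3)·g(x) = -3·x^2 + 12·x + 9, leaving -2·x - 2
The remainder r(x) = -2·x - 2 ≠ 0 (and deg r < deg g), so g ∤ f, i.e. f ∉ (g).

Final answer: NO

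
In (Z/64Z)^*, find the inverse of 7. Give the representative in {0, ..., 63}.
Apply the extended Euclidean algorithm to (64, 7), tracking rows (r, s, t) with s·64 + t·7 = r. Each division r_prev = q·r_cur + r_new produces the new row as (previous row) − q·(current row):
  row A: (64, 1, 0)   [1·64 + 0·7 = 64]
  row B: (7, 0, 1)   [0·64 + 1·7 = 7]
  64 = 9·7 + 1   → row C = row A − 9·row B = (1, 1, −9)   [check: 1·64 − 9·7 = 1]
  7 = 7·1 + 0   → remainder 0, stop. gcd = 1 (last nonzero row C).
The gcd is 1, so 7 is invertible mod 64. The last nonzero row gives 1·64 − 9·7 = 1, so t = −9. So 7^(−1) ≡ −9 ≡ 55 (mod 64). Verify: 7 · 55 = 385 ≡ 1 (mod 64). ✓

Final answer: 7^(−1) ≡ 55 (mod 64)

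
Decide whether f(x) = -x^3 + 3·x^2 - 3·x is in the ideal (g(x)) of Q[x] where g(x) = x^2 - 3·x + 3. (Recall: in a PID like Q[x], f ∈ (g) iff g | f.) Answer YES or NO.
In Q[x] the ideal (g) consists of all multiples of g, so f ∈ (g) iff g | f, i.e. iff the remainder of f on division by g is 0. Divide f by g (g is monic, so eliminate the leading term of the running remainder at each step):
  leading term -x^3: subtract (-x)·g(x) = -x^3 + 3·x^2 - 3·x, leaving 0
The remainder is 0, so f(x) = g(x) · h(x) with h(x) = -x. Hence g | f, i.e. f ∈ (g).

Final answer: YES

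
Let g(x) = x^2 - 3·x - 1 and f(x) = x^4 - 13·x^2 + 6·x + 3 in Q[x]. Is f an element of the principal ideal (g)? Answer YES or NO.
YES

In Q[x] the ideal (g) consists of all multiples of g, so f ∈ (g) iff g | f, i.e. iff the remainder of f on division by g is 0. Divide f by g (g is monic, so eliminate the leading term of the running remainder at each step):
  leading term x^4: subtract (x^2)·g(x) = x^4 - 3·x^3 - x^2, leaving 3·x^3 - 12·x^2 + 6·x + 3
  leading term 3·x^3: subtract (3·x)·g(x) = 3·x^3 - 9·x^2 - 3·x, leaving -3·x^2 + 9·x + 3
  leading term -3·x^2: subtract (-3)·g(x) = -3·x^2 + 9·x + 3, leaving 0
The remainder is 0, so f(x) = g(x) · h(x) with h(x) = x^2 + 3·x - 3. Hence g | f, i.e. f ∈ (g).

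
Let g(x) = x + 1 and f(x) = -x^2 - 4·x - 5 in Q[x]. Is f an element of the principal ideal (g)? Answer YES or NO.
In Q[x] the ideal (g) consists of all multiples of g, so f ∈ (g) iff g | f, i.e. iff the remainder of f on division by g is 0. Divide f by g (g is monic, so eliminate the leading term of the running remainder at each step):
  leading term -x^2: subtract (-x)·g(x) = -x^2 - x, leaving -3·x - 5
  leading term -3·x: subtract (-3)·g(x) = -3·x - 3, leaving -2
The remainder r(x) = -2 ≠ 0 (and deg r < deg g), so g ∤ f, i.e. f ∉ (g).

Final answer: NO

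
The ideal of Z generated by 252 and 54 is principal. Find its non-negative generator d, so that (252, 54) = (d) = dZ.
(252, 54) = (18); d = 18

In the PID Z, (a, b) is generated by gcd(a, b). Compute gcd(252, 54) with the extended Euclidean algorithm, tracking rows (r, s, t) with s·252 + t·54 = r:
  row A: (252, 1, 0)   [1·252 + 0·54 = 252]
  row B: (54, 0, 1)   [0·252 + 1·54 = 54]
  252 = 4·54 + 36   → row C = row A − 4·row B = (36, 1, −4)   [check: 1·252 − 4·54 = 36]
  54 = 1·36 + 18   → row D = row B − 1·row C = (18, −1, 5)   [check: −1·252 + 5·54 = 18]
  36 = 2·18 + 0   → remainder 0, stop. gcd = 18 (last nonzero row D).
So gcd(252, 54) = 18, with Bézout identity −1·252 + 5·54 = 18. Containment (⊇): the Bézout identity exhibits 18 as an element of (252, 54), giving (18) ⊆ (252, 54). Containment (⊆): since 18 | 252 and 18 | 54 (252 = 18·14, 54 = 18·3), every Z-linear combination of 252 and 54 is divisible by 18, so (252, 54) ⊆ (18). Therefore (252, 54) = (18), d = 18.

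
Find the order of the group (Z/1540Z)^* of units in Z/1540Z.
|(Z/1540Z)^*| = 480

(Z/1540Z)^* consists of the classes a with gcd(a, 1540) = 1, so its order is φ(1540). φ is multiplicative, with φ(p^e) = p^e − p^(e−1). Factorise 1540 = 2^2 · 5 · 7 · 11. Then
  φ(1540) = (2^2 − 2^1) · (5 − 1) · (7 − 1) · (11 − 1) = 2 · 4 · 6 · 10 = 480.
Thus |(Z/1540Z)^*| = 480.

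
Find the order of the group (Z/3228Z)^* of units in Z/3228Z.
|(Z/3228Z)^*| = 1072

(Z/3228Z)^* consists of the classes a with gcd(a, 3228) = 1, so its order is φ(3228). φ is multiplicative, with φ(p^e) = p^e − p^(e−1). Factorise 3228 = 2^2 · 3 · 269. Then
  φ(3228) = (2^2 − 2^1) · (3 − 1) · (269 − 1) = 2 · 2 · 268 = 1072.
Thus |(Z/3228Z)^*| = 1072.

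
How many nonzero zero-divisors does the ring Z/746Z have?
In Z/746Z each nonzero element is either a unit (gcd with 746 is 1) or a zero-divisor (gcd > 1). The number of units is φ(746): factorise 746 = 2 · 373, so φ(746) = (2 − 1) · (373 − 1) = 1 · 372 = 372. The nonzero elements number 746 − 1 = 745. Hence the nonzero zero-divisors number 745 − 372 = 373.

Final answer: Z/746Z has 373 nonzero zero-divisors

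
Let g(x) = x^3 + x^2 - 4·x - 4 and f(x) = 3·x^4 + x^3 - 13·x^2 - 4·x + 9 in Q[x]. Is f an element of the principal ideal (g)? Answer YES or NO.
NO

In Q[x] the ideal (g) consists of all multiples of g, so f ∈ (g) iff g | f, i.e. iff the remainder of f on division by g is 0. Divide f by g (g is monic, so eliminate the leading term of the running remainder at each step):
  leading term 3·x^4: subtract (3·x)·g(x) = 3·x^4 + 3·x^3 - 12·x^2 - 12·x, leaving -2·x^3 - x^2 + 8·x + 9
  leading term -2·x^3: subtract (-2)·g(x) = -2·x^3 - 2·x^2 + 8·x + 8, leaving x^2 + 1
The remainder r(x) = x^2 + 1 ≠ 0 (and deg r < deg g), so g ∤ f, i.e. f ∉ (g).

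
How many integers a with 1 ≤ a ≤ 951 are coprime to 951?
632

The number of a ∈ {1, ..., 951} with gcd(a, 951) = 1 is by definition Euler's totient φ(951). φ is multiplicative, with φ(p^e) = p^e − p^(e−1). Factorise 951 = 3 · 317. Then
  φ(951) = (3 − 1) · (317 − 1) = 2 · 316 = 632.
So there are 632 such integers.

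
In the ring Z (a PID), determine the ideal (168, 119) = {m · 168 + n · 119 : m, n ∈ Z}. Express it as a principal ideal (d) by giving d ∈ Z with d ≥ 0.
In the PID Z, (a, b) is generated by gcd(a, b). Compute gcd(168, 119) with the extended Euclidean algorithm, tracking rows (r, s, t) with s·168 + t·119 = r:
  row A: (168, 1, 0)   [1·168 + 0·119 = 168]
  row B: (119, 0, 1)   [0·168 + 1·119 = 119]
  168 = 1·119 + 49   → row C = row A − 1·row B = (49, 1, −1)   [check: 1·168 − 1·119 = 49]
  119 = 2·49 + 21   → row D = row B − 2·row C = (21, −2, 3)   [check: −2·168 + 3·119 = 21]
  49 = 2·21 + 7   → row E = row C − 2·row D = (7, 5, −7)   [check: 5·168 − 7·119 = 7]
  21 = 3·7 + 0   → remainder 0, stop. gcd = 7 (last nonzero row E).
So gcd(168, 119) = 7, with Bézout identity 5·168 − 7·119 = 7. Containment (⊇): the Bézout identity exhibits 7 as an element of (168, 119), giving (7) ⊆ (168, 119). Containment (⊆): since 7 | 168 and 7 | 119 (168 = 7·24, 119 = 7·17), every Z-linear combination of 168 and 119 is divisible by 7, so (168, 119) ⊆ (7). Therefore (168, 119) = (7), d = 7.

Final answer: (168, 119) = (7); d = 7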